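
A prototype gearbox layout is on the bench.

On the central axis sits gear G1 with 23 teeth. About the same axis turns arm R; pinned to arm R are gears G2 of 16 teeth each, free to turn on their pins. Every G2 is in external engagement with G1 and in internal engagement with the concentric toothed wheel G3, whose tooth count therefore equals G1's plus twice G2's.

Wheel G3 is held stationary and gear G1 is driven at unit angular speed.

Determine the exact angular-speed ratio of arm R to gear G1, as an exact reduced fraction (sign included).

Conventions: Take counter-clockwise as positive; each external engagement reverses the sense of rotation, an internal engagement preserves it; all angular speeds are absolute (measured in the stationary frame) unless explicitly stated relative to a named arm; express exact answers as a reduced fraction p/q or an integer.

23/78

topology: planetary set — G1 23T / G2 16T / G3 55T, arm = carrier (Willis)
ring teeth: 23 + 2·16 = 55
23(ω_sun−ω_arm) = −55(ω_ring−ω_arm),  ω_ring = 0, ω_sun = 1
23(1−ω_arm) = −55(0−ω_arm)  ⇒  78·ω_arm = 23  ⇒  ω_arm = 23/78
ω_out/ω_in = 23/78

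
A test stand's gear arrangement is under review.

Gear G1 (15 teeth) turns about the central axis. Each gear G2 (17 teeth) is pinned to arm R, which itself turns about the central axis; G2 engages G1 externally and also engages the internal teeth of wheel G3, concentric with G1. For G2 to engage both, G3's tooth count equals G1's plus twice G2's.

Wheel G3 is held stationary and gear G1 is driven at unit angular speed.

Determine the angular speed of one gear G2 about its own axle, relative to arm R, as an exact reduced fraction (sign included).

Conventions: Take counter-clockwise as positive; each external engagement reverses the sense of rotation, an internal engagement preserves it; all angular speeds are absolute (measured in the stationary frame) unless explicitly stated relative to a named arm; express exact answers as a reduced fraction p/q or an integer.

-735/1088

planetary set (15T centre, 17T on arm, 49T internal) — Willis relation
ring teeth: 15 + 2·17 = 49
15(ω_sun−ω_arm) = −49(ω_ring−ω_arm),  ω_ring = 0, ω_sun = 1
15(1−ω_arm) = −49(0−ω_arm)  ⇒  64·ω_arm = 15  ⇒  ω_arm = 15/64
sun–planet mesh: 15·(1−15/64) = −17·(ω_p−ω_arm)  ⇒  ω_p−ω_arm = -735/1088
exact speed ratio = -735/1088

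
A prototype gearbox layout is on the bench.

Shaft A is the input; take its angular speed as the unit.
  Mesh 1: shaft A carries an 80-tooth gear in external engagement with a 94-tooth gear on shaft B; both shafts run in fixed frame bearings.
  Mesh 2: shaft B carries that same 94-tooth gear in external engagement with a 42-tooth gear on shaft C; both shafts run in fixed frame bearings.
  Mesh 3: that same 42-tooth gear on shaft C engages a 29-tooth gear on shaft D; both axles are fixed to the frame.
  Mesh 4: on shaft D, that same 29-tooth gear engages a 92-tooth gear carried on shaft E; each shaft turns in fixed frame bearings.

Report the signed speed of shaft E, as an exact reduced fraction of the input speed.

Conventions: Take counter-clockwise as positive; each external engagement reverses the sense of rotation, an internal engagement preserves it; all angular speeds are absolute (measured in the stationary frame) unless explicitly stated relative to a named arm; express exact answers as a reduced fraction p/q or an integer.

20/23

4-mesh fixed-axis compound train (all bearings frame-fixed)
mesh 1 [80T→94T]: |ω|/ω_in = 1×80/94 = 40/47, sense flips to −
mesh 2 [94T→42T]: |ω|/ω_in = (40/47)×94/42 = 40/21, sense flips to +
mesh 3 [42T→29T]: |ω|/ω_in = (40/21)×42/29 = 80/29, sense flips to −
mesh 4 [29T→92T]: |ω|/ω_in = (80/29)×29/92 = 20/23, sense flips to +
signed output speed (× input speed) = 20/23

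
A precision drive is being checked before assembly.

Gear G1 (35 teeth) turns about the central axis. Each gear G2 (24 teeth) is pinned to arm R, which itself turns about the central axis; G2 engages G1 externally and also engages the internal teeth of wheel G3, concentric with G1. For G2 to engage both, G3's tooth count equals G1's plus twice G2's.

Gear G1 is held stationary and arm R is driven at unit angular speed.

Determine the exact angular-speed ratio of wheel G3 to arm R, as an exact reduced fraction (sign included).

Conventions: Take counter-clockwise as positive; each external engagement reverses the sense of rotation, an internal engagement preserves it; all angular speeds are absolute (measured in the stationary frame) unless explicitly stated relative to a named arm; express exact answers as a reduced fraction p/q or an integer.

topology: planetary set — G1 35T / G2 24T / G3 83T, arm = carrier (Willis)
ring teeth: 35 + 2·24 = 83
35(ω_sun−ω_arm) = −83(ω_ring−ω_arm),  ω_sun = 0, ω_arm = 1
ω_ring = 1 − (35/83)(0−1) = 118/83
ω_out/ω_in = 118/83

118/83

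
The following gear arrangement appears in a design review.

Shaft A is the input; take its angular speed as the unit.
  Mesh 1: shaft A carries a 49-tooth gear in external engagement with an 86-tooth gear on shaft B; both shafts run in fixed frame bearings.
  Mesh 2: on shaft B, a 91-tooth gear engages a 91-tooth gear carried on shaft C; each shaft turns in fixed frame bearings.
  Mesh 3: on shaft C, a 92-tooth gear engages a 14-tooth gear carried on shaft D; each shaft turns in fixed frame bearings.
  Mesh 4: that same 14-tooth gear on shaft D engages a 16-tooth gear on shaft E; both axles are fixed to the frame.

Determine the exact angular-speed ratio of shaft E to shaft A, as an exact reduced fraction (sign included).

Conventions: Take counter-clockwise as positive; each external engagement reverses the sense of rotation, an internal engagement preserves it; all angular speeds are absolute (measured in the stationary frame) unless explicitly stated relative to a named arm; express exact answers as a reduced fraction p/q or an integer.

class = fixed-axis compound train [4 meshes; 4 ratios multiply, 4 sense flips]
mesh 1 [49T→86T]: running ratio 49/86, sense −
mesh 2 [91T→91T]: running ratio 49/86, sense +
mesh 3 [92T→14T]: running ratio 161/43, sense −
mesh 4 [14T→16T]: running ratio 1127/344, sense +
ω_out/ω_in = 1127/344

1127/344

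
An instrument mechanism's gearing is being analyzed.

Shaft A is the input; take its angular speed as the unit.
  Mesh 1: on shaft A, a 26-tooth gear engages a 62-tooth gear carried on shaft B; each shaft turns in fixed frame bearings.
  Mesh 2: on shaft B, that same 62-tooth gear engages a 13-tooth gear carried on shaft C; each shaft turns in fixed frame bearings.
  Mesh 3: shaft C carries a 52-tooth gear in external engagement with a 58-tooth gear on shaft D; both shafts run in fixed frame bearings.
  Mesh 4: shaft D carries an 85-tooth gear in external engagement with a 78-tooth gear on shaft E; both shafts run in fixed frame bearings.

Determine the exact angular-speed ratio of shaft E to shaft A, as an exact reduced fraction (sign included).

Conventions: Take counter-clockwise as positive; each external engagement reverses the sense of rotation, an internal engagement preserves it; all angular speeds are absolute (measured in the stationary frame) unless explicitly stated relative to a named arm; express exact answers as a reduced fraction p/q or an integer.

class = fixed-axis compound train [4 meshes; 4 ratios multiply, 4 sense flips]
mesh 1 [26T→62T]: running ratio 13/31, sense −
mesh 2 [62T→13T]: running ratio 2, sense +
mesh 3 [52T→58T]: running ratio 52/29, sense −
mesh 4 [85T→78T]: running ratio 170/87, sense +
ω_out/ω_in = 170/87

170/87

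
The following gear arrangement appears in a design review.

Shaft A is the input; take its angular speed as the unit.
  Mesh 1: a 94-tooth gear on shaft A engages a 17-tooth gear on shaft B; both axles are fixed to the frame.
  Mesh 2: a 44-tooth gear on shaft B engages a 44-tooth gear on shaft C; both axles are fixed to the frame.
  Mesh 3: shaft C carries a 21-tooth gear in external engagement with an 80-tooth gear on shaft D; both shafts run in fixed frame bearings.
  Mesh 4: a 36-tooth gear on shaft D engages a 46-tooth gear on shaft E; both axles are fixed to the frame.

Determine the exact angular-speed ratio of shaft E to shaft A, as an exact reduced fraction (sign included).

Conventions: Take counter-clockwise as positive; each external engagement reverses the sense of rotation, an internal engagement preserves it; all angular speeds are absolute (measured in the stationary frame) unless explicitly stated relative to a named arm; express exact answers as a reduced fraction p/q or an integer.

class = fixed-axis compound train [4 meshes; 4 ratios multiply, 4 sense flips]
mesh 1 [94T→17T]: running ratio 94/17, sense −
mesh 2 [44T→44T]: running ratio 94/17, sense +
mesh 3 [21T→80T]: running ratio 987/680, sense −
mesh 4 [36T→46T]: running ratio 8883/7820, sense +
ω_out/ω_in = 8883/7820

8883/7820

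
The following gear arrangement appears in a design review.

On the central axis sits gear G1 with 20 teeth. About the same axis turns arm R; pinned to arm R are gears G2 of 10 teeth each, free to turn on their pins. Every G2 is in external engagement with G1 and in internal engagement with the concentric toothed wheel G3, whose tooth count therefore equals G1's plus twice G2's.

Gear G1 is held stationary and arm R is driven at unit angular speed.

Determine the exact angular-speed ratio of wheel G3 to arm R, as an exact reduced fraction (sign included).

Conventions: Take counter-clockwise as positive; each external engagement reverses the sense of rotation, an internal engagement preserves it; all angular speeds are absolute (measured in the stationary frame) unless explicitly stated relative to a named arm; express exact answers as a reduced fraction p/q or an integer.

3/2

recognized (axles ride arm R): planetary set, 20/10/40 teeth
ring teeth: 20 + 2·10 = 40
20(ω_sun−ω_arm) = −40(ω_ring−ω_arm),  ω_sun = 0, ω_arm = 1
ω_ring = 1 − (20/40)(0−1) = 3/2
ω_out/ω_in = 3/2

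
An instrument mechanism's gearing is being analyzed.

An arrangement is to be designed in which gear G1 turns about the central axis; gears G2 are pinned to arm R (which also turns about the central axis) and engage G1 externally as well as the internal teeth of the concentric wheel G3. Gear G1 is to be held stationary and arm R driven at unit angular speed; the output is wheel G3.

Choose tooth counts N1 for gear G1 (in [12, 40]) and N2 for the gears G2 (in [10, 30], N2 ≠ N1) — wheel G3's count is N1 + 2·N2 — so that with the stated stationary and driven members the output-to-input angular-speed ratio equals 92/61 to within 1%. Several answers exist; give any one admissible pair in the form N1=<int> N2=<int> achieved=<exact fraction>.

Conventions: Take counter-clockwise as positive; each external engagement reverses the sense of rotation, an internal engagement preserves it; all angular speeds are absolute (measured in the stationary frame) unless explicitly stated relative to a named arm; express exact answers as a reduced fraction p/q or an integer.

design class (target 92/61): planetary set
Willis with ω_sun = 0: ω_ring/ω_arm = (N1+N3)/N3; set equal to 92/61  ⇒  N3/N1 = 1/(92/61 − 1) = 61/31
N3 = N1 + 2·N2  ⇒  N2/N1 = (N3/N1 − 1)/2 = (61/31 − 1)/2 = 15/31
smallest multiple with N1 ≥ 12 and N2 ≥ 10: k = 1  ⇒  N1 = 1·31 = 31, N2 = 1·15 = 15 (N1 ≤ 40, N2 ≤ 30, N2 ≠ N1 ✓), N3 = 31 + 2·15 = 61
check: (N1+N3)/N3 with N1 = 31, N3 = 61 gives 92/61; |achieved − target| = 0 ≤ 23/1525 ✓

N1=31 N2=15 achieved=92/61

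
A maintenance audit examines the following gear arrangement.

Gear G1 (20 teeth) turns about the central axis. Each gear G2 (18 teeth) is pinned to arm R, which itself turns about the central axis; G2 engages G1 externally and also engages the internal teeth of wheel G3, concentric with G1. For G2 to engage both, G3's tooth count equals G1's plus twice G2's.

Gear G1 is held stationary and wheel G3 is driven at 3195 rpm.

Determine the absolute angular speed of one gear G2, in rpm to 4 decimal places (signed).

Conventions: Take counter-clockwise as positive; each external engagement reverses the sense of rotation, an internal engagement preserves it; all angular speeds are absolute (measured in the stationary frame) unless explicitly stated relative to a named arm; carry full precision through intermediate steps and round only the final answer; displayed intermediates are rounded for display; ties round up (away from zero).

class = planetary set [G3 = 20+2·18 = 56; Willis about the carrier]
normalise by the input: solve with ω_ring = 1, then scale by 3195 rpm
ring teeth: 20 + 2·18 = 56
20(ω_sun−ω_arm) = −56(ω_ring−ω_arm),  ω_sun = 0, ω_ring = 1
20(0−ω_arm) = −56(1−ω_arm)  ⇒  76·ω_arm = 56  ⇒  ω_arm = 14/19
sun–planet mesh: 20·(0−14/19) = −18·(ω_p−ω_arm)  ⇒  ω_p−ω_arm = 140/171
ω_p = 14/19 + 140/171 = 14/9
scale: ω_p = 14/9 × 3195 rpm = +4970.0000 rpm

+4970.0000 rpm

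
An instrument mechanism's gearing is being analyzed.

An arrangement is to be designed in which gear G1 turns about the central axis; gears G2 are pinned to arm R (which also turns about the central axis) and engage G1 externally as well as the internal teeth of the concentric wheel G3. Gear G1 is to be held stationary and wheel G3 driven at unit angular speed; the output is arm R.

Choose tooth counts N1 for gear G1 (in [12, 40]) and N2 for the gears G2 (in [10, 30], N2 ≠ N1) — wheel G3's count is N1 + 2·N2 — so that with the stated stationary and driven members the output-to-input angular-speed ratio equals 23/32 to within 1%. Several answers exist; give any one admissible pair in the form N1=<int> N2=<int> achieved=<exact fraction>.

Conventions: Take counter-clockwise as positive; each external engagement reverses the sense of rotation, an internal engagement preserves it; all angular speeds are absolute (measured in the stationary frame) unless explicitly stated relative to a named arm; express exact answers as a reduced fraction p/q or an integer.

topology: planetary set — design target 23/32, arm = carrier (Willis)
Willis with ω_sun = 0: ω_arm/ω_ring = N3/(N1+N3); set equal to 23/32  ⇒  N3/N1 = (23/32)/(1 − 23/32) = 23/9
N3 = N1 + 2·N2  ⇒  N2/N1 = (N3/N1 − 1)/2 = (23/9 − 1)/2 = 7/9
smallest multiple with N1 ≥ 12 and N2 ≥ 10: k = 2  ⇒  N1 = 2·9 = 18, N2 = 2·7 = 14 (N1 ≤ 40, N2 ≤ 30, N2 ≠ N1 ✓), N3 = 18 + 2·14 = 46
check: N3/(N1+N3) with N1 = 18, N3 = 46 gives 23/32; |achieved − target| = 0 ≤ 23/3200 ✓

N1=18 N2=14 achieved=23/32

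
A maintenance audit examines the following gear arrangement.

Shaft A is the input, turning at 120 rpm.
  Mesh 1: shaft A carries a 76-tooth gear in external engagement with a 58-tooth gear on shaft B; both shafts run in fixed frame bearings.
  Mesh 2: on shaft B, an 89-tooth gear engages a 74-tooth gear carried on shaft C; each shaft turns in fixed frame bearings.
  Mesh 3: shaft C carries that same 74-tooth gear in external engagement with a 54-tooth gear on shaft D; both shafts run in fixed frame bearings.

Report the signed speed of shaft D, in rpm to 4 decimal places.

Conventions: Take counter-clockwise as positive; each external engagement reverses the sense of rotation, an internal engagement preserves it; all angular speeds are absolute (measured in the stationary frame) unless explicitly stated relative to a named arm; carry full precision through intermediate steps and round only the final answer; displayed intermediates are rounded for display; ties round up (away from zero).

-259.1571 rpm

topology: fixed-axis compound train — 3 meshes, A→D
mesh 1 [76T→58T]: ω = 120.0000×76/58 = 157.2414 rpm, sense flips to −
mesh 2 [89T→74T]: ω = 157.2414×89/74 = 189.1146 rpm, sense flips to +
mesh 3 [74T→54T]: ω = 189.1146×74/54 = 259.1571 rpm, sense flips to −
signed output speed = -259.1571 rpm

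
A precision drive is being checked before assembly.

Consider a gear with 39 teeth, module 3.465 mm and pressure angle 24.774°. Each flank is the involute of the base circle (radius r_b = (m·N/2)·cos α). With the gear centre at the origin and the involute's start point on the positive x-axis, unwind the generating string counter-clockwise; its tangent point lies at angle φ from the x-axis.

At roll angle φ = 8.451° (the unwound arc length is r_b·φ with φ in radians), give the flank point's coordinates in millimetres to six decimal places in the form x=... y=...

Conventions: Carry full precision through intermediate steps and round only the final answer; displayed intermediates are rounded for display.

recognized (one wheel, involute flank): single-mesh tooth geometry, m = 3.465, N = 39
pitch radius r_p = m·N/2 = 3.465·39/2 = 67.567500
base radius r_b = r_p·cos α = 67.567500·cos 24.774° = 61.349109
roll angle φ = 8.451° = 0.14749778 rad
x = r_b·(cos φ + φ·sin φ) = 62.012827
y = r_b·(sin φ − φ·cos φ) = 0.065478

x=62.012827 y=0.065478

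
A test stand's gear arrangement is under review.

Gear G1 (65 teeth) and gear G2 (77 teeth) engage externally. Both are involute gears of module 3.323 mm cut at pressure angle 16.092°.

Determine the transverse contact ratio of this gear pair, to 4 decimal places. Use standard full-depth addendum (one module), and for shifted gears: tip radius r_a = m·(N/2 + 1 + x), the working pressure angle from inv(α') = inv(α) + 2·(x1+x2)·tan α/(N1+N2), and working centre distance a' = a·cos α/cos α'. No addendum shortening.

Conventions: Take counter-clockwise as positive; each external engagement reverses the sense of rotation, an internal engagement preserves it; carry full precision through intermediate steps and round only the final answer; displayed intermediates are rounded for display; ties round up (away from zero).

single-mesh involute tooth geometry (65T engaging 77T at module 3.323)
base radii: r_b1 = 103.765927, r_b2 = 122.922714
tip radii: r_a1 = 111.320500, r_a2 = 131.258500
no profile shift: α' = α, a' = a
action lengths: √(r_a1²−r_b1²) = 40.309875, √(r_a2²−r_b2²) = 46.030427
base pitch p_b = π·m·cos α = 10.030470
CR = (40.309875 + 46.030427 − 235.933000·sin 16.09200°)/10.030470 = 2.088065
contact ratio ≈ 2.0881

2.0881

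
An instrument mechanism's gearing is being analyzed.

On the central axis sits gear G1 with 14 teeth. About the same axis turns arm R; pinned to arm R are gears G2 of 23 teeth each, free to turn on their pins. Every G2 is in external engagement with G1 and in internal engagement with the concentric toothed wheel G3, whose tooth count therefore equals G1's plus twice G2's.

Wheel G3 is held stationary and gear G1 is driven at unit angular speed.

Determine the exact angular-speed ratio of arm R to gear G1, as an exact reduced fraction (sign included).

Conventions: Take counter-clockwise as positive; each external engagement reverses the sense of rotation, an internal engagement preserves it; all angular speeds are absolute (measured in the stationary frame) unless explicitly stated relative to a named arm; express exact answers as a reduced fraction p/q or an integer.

planetary set (14T centre, 23T on arm, 60T internal) — Willis relation
ring teeth: 14 + 2·23 = 60
14(ω_sun−ω_arm) = −60(ω_ring−ω_arm),  ω_ring = 0, ω_sun = 1
14(1−ω_arm) = −60(0−ω_arm)  ⇒  74·ω_arm = 14  ⇒  ω_arm = 7/37
ω_out/ω_in = 7/37

7/37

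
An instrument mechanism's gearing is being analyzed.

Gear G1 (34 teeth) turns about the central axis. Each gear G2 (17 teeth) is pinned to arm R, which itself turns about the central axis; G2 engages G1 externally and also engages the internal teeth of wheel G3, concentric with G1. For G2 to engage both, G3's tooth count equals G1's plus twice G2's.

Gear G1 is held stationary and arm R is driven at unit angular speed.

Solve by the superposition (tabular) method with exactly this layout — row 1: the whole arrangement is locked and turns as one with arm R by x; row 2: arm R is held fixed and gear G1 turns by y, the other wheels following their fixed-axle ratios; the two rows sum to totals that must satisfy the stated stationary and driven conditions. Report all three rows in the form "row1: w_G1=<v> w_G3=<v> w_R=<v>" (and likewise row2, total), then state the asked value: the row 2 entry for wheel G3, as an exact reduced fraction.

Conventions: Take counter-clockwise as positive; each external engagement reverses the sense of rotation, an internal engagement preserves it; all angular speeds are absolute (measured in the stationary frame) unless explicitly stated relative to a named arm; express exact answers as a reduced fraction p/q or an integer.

class = planetary set [G3 = 34+2·17 = 68; Willis about the carrier]
row 1 (train locked, turned with arm): all members turn x
superposition row 2 [arm held]: sun y, ring −(34/68)·y, arm 0
boundary: total ω_sun = x + y = 0 and total ω_arm = x = 1  ⇒  y = -1, x = 1
row 2 ring = −(34/68)·(-1) = 1/2
totals (row 1 + row 2): sun 1 + (-1) = 0, ring 1 + 1/2 = 3/2, arm 1 + 0 = 1
asked cell (row2, ring) = 1/2

row1: w_G1=1 w_G3=1 w_R=1
row2: w_G1=-1 w_G3=1/2 w_R=0
total: w_G1=0 w_G3=3/2 w_R=1
asked value: 1/2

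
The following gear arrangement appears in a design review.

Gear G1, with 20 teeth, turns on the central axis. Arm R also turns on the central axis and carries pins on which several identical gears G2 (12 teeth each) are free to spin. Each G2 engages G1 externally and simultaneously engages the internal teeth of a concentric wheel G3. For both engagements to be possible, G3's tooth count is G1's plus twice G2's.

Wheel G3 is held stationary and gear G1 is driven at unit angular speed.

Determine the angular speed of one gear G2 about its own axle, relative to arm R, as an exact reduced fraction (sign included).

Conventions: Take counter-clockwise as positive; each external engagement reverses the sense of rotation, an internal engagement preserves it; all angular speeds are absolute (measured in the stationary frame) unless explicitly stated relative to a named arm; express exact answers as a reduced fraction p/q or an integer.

planetary set (20T centre, 12T on arm, 44T internal) — Willis relation
ring teeth: 20 + 2·12 = 44
20(ω_sun−ω_arm) = −44(ω_ring−ω_arm),  ω_ring = 0, ω_sun = 1
20(1−ω_arm) = −44(0−ω_arm)  ⇒  64·ω_arm = 20  ⇒  ω_arm = 5/16
sun–planet mesh: 20·(1−5/16) = −12·(ω_p−ω_arm)  ⇒  ω_p−ω_arm = -55/48
exact speed ratio = -55/48

-55/48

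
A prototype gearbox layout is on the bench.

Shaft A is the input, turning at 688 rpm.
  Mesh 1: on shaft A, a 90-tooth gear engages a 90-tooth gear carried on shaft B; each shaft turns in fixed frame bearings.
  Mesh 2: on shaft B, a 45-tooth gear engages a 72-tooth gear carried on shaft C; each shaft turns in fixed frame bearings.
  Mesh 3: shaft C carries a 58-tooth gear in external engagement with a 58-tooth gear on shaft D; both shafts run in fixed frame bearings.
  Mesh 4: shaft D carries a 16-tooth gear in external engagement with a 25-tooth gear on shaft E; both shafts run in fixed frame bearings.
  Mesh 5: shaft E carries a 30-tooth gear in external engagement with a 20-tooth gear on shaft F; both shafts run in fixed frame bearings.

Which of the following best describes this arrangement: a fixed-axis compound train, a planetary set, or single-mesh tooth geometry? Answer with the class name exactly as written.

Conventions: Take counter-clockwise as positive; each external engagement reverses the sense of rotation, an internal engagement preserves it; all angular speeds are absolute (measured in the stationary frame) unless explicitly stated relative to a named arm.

5-mesh fixed-axis compound train (all bearings frame-fixed)
classification: fixed-axis compound train

fixed-axis compound train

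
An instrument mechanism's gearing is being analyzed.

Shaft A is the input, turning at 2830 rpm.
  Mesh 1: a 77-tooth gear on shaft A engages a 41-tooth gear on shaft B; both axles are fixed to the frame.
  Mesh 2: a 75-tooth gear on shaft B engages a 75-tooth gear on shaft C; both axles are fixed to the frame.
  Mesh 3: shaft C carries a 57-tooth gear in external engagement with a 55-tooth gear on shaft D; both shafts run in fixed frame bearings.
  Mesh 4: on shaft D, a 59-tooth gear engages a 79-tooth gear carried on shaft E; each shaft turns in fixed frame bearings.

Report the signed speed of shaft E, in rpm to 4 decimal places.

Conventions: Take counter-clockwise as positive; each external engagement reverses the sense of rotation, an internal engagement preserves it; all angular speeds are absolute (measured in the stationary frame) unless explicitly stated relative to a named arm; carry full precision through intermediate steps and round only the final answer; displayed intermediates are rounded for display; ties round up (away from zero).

+4113.6789 rpm

4-mesh fixed-axis compound train (all bearings frame-fixed)
mesh 1 [77T→41T]: ω = 2830.0000×77/41 = 5314.8780 rpm, sense flips to −
mesh 2 [75T→75T]: ω = 5314.8780×75/75 = 5314.8780 rpm, sense flips to +
mesh 3 [57T→55T]: ω = 5314.8780×57/55 = 5508.1463 rpm, sense flips to −
mesh 4 [59T→79T]: ω = 5508.1463×59/79 = 4113.6789 rpm, sense flips to +
signed output speed = +4113.6789 rpm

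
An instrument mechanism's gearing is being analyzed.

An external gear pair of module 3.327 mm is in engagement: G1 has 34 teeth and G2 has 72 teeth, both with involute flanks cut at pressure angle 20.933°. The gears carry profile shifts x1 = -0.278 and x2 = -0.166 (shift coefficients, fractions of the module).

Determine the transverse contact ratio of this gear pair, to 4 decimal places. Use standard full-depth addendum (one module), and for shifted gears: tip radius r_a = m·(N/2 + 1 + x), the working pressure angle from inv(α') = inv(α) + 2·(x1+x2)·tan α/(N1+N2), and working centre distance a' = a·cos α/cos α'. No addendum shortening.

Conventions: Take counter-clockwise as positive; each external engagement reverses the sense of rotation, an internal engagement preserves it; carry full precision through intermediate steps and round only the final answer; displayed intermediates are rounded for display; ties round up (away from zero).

1.8053

class = single-mesh tooth geometry [involute pair 34T × 72T, m = 3.327]
base radii: r_b1 = 52.826041, r_b2 = 111.866911
tip radii: r_a1 = 58.961094, r_a2 = 122.546718
inv(α') = inv(20.933°) + 2·(-0.278-0.166)·tan α/(34+72) = 0.01396865  ⇒  α' = 19.58607°
a' = a·cos α / cos α' = 176.3310·cos 20.933°/cos 19.58607° = 174.807495
action lengths: √(r_a1²−r_b1²) = 26.188165, √(r_a2²−r_b2²) = 50.034912
base pitch p_b = π·m·cos α = 9.762230
CR = (26.188165 + 50.034912 − 174.807495·sin 19.58607°)/9.762230 = 1.805290
contact ratio ≈ 1.8053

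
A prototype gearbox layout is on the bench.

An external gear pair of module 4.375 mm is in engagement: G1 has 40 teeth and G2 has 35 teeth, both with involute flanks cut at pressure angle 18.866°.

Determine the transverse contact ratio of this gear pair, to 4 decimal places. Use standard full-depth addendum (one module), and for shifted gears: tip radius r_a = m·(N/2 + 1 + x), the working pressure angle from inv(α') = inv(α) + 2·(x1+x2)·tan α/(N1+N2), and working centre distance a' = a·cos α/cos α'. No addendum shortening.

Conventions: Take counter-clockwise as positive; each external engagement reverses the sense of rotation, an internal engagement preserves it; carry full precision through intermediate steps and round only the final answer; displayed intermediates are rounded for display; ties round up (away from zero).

1.7567

recognized (one external pair, fixed centres): single-mesh tooth geometry, m = 4.375, N1 = 40, N2 = 35
base radii: r_b1 = 82.799273, r_b2 = 72.449364
tip radii: r_a1 = 91.875000, r_a2 = 80.937500
no profile shift: α' = α, a' = a
action lengths: √(r_a1²−r_b1²) = 39.815775, √(r_a2²−r_b2²) = 36.082801
base pitch p_b = π·m·cos α = 13.006079
CR = (39.815775 + 36.082801 − 164.062500·sin 18.86600°)/13.006079 = 1.756716
contact ratio ≈ 1.7567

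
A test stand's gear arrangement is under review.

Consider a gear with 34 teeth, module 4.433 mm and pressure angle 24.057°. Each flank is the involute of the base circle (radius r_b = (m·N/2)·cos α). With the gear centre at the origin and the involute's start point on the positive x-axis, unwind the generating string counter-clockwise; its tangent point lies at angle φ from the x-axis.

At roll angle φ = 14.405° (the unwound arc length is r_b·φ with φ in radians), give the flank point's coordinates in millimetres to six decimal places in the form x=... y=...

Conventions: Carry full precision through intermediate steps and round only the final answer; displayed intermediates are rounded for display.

topology: single-mesh involute geometry — m = 4.433, N = 34
pitch radius r_p = m·N/2 = 4.433·34/2 = 75.361000
base radius r_b = r_p·cos α = 75.361000·cos 24.057° = 68.815171
roll angle φ = 14.405° = 0.25141468 rad
x = r_b·(cos φ + φ·sin φ) = 70.955804
y = r_b·(sin φ − φ·cos φ) = 0.362232

x=70.955804 y=0.362232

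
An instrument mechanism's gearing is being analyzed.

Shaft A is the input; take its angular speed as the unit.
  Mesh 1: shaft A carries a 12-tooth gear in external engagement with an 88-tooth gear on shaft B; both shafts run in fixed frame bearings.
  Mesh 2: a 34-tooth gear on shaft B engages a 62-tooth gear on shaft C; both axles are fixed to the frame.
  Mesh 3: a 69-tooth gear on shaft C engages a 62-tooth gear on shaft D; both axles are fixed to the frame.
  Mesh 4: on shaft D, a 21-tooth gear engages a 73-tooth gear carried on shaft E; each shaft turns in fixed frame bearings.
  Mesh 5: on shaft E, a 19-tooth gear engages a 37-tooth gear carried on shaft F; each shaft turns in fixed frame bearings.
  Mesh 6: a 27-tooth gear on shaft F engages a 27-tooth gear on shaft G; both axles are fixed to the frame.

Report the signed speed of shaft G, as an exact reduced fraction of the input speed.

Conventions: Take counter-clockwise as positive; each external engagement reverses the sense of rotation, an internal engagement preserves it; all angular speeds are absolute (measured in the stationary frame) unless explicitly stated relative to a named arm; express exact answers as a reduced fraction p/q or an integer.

1404081/114209084

6-mesh fixed-axis compound train (all bearings frame-fixed)
mesh 1 [12T→88T]: |ω|/ω_in = 1×12/88 = 3/22, sense flips to −
mesh 2 [34T→62T]: |ω|/ω_in = (3/22)×34/62 = 51/682, sense flips to +
mesh 3 [69T→62T]: |ω|/ω_in = (51/682)×69/62 = 3519/42284, sense flips to −
mesh 4 [21T→73T]: |ω|/ω_in = (3519/42284)×21/73 = 73899/3086732, sense flips to +
mesh 5 [19T→37T]: |ω|/ω_in = (73899/3086732)×19/37 = 1404081/114209084, sense flips to −
mesh 6 [27T→27T]: |ω|/ω_in = (1404081/114209084)×27/27 = 1404081/114209084, sense flips to +
signed output speed (× input speed) = 1404081/114209084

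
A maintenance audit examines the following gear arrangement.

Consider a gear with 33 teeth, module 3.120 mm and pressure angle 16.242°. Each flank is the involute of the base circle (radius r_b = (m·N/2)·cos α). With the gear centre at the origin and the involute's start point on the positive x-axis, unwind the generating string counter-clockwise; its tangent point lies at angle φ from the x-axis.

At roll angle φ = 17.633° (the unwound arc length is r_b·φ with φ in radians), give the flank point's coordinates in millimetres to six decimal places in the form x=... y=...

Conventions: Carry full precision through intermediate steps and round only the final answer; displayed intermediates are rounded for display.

x=51.710847 y=0.475686

class = single-mesh tooth geometry [base-circle involute, m = 3.120, 33T]
pitch radius r_p = m·N/2 = 3.120·33/2 = 51.480000
base radius r_b = r_p·cos α = 51.480000·cos 16.242° = 49.425377
roll angle φ = 17.633° = 0.30775391 rad
x = r_b·(cos φ + φ·sin φ) = 51.710847
y = r_b·(sin φ − φ·cos φ) = 0.475686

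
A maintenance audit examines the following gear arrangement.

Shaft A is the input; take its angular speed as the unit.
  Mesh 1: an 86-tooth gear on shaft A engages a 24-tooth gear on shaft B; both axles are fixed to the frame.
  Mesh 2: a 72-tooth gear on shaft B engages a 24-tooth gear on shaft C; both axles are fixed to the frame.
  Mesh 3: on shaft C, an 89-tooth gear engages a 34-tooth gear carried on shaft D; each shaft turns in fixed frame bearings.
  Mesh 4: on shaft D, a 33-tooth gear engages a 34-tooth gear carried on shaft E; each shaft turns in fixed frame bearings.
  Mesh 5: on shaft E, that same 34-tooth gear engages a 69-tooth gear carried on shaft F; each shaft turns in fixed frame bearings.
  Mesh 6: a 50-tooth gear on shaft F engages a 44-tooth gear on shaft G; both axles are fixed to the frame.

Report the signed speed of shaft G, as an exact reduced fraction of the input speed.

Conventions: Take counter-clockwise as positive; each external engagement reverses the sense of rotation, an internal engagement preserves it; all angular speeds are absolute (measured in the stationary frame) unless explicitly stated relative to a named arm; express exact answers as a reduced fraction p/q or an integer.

6-mesh fixed-axis compound train (all bearings frame-fixed)
mesh 1 [86T→24T]: |ω|/ω_in = 1×86/24 = 43/12, sense flips to −
mesh 2 [72T→24T]: |ω|/ω_in = (43/12)×72/24 = 43/4, sense flips to +
mesh 3 [89T→34T]: |ω|/ω_in = (43/4)×89/34 = 3827/136, sense flips to −
mesh 4 [33T→34T]: |ω|/ω_in = (3827/136)×33/34 = 126291/4624, sense flips to +
mesh 5 [34T→69T]: |ω|/ω_in = (126291/4624)×34/69 = 42097/3128, sense flips to −
mesh 6 [50T→44T]: |ω|/ω_in = (42097/3128)×50/44 = 95675/6256, sense flips to +
signed output speed (× input speed) = 95675/6256

95675/6256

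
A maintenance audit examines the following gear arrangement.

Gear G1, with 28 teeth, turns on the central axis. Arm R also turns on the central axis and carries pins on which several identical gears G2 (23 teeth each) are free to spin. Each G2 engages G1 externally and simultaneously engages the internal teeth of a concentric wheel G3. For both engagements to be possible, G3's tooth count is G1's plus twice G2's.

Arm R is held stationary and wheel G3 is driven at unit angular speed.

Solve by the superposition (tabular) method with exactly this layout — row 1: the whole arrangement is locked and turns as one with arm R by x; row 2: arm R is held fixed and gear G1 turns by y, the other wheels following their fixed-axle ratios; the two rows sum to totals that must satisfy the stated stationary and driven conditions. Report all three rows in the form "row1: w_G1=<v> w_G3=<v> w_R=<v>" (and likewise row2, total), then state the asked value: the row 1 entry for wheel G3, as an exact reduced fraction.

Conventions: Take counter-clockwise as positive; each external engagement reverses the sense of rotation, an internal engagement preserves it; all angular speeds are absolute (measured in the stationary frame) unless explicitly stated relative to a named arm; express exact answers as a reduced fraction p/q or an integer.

row1: w_G1=0 w_G3=0 w_R=0
row2: w_G1=-37/14 w_G3=1 w_R=0
total: w_G1=-37/14 w_G3=1 w_R=0
asked value: 0

recognized (axles ride arm R): planetary set, 28/23/74 teeth
row 1: whole set turns with the arm by x
row 2 — arm fixed, fixed-axis ratios: sun y, ring −(28/74)·y, arm 0
boundary: total ω_arm = x = 0 and total ω_ring = x − (28/74)·y = 1  ⇒  y = -37/14, x = 0
row 2 ring = −(28/74)·(-37/14) = 1
totals (row 1 + row 2): sun 0 + (-37/14) = -37/14, ring 0 + 1 = 1, arm 0 + 0 = 0
asked cell (row1, ring) = 0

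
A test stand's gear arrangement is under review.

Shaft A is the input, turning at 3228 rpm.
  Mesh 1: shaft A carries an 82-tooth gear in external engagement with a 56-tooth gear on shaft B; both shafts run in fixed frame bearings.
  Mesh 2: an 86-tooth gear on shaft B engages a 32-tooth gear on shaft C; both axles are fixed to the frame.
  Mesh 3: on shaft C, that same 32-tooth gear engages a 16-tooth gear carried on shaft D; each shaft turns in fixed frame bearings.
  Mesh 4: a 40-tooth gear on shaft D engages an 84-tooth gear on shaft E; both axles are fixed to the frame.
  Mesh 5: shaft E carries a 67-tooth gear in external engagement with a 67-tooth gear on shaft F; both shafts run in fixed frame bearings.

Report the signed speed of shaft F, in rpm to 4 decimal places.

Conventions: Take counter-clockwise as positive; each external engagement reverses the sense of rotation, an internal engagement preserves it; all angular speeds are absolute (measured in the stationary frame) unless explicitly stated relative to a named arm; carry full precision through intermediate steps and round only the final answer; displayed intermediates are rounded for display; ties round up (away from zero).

class = fixed-axis compound train [5 meshes; 5 ratios multiply, 5 sense flips]
mesh 1 [82T→56T]: ω = 3228.0000×82/56 = 4726.7143 rpm, sense flips to −
mesh 2 [86T→32T]: ω = 4726.7143×86/32 = 12703.0446 rpm, sense flips to +
mesh 3 [32T→16T]: ω = 12703.0446×32/16 = 25406.0893 rpm, sense flips to −
mesh 4 [40T→84T]: ω = 25406.0893×40/84 = 12098.1378 rpm, sense flips to +
mesh 5 [67T→67T]: ω = 12098.1378×67/67 = 12098.1378 rpm, sense flips to −
signed output speed = -12098.1378 rpm

-12098.1378 rpm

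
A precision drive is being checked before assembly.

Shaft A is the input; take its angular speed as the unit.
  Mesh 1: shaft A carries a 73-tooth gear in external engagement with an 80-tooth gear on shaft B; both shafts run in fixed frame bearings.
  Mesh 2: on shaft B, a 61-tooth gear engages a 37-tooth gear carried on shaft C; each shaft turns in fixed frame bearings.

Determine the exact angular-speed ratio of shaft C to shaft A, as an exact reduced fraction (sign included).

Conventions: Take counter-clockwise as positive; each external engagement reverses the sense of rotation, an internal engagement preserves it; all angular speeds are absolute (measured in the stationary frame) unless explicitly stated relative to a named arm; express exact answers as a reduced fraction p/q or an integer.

class = fixed-axis compound train [2 meshes; 2 ratios multiply, 2 sense flips]
mesh 1 [73T→80T]: running ratio 73/80, sense −
mesh 2 [61T→37T]: running ratio 4453/2960, sense +
ω_out/ω_in = 4453/2960

4453/2960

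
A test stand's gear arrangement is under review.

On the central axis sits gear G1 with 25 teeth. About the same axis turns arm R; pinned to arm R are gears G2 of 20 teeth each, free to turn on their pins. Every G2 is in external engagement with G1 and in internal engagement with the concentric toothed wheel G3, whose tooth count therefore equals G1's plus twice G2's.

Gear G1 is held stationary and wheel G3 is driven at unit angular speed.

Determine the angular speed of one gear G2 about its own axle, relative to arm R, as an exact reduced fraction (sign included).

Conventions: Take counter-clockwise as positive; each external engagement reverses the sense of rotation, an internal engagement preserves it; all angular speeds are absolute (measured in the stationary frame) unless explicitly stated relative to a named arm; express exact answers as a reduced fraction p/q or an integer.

planetary set (25T centre, 20T on arm, 65T internal) — Willis relation
ring teeth: 25 + 2·20 = 65
25(ω_sun−ω_arm) = −65(ω_ring−ω_arm),  ω_sun = 0, ω_ring = 1
25(0−ω_arm) = −65(1−ω_arm)  ⇒  90·ω_arm = 65  ⇒  ω_arm = 13/18
sun–planet mesh: 25·(0−13/18) = −20·(ω_p−ω_arm)  ⇒  ω_p−ω_arm = 65/72
exact speed ratio = 65/72

65/72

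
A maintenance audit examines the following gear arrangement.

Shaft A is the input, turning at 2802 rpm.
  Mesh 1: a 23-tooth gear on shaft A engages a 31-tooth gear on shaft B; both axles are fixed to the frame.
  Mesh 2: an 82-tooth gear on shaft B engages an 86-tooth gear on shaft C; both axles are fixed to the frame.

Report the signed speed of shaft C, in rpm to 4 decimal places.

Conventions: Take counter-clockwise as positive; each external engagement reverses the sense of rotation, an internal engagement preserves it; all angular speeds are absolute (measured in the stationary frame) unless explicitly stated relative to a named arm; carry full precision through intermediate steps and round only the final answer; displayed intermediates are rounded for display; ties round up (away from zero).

recognized (3 fixed axles, 2 meshes): fixed-axis compound train
mesh 1 [23T→31T]: ω = 2802.0000×23/31 = 2078.9032 rpm, sense flips to −
mesh 2 [82T→86T]: ω = 2078.9032×82/86 = 1982.2101 rpm, sense flips to +
signed output speed = +1982.2101 rpm

+1982.2101 rpm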